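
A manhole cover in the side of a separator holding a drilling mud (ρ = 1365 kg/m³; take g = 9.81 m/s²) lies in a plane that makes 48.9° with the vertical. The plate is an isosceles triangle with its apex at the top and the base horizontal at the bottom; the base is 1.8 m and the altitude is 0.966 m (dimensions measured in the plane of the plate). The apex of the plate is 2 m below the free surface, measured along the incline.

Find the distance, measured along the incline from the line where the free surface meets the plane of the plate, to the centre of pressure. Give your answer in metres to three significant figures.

y_p = 2.66 m

γ = ρg = 1365 × 9.81 / 1000 = 13.39065 kN/m³.
The plate makes 48.9° with the vertical, i.e. θ = 90° − 48.9° = 41.1° to the horizontal. Measuring y along the incline from the free-surface line, vertical depth h = y·sinθ with sinθ = 0.657375.
With the apex up, the centroid sits 2h/3 = 2 × 0.966/3 = 0.644 m below the apex, so y_c = 2 + 0.644 = 2.644 m and h_c = 2.644 × 0.657375 = 1.7381 m.
A = ½ × 1.8 × 0.966 = 0.8694 m².
Resultant F = γ·h_c·A = 13.39065 × 1.7381 × 0.8694 = 20.2347 kN.
I_c = b·h³/36 = 1.8 × 0.966³/36 = 0.0450714 m⁴.
Centre of pressure: y_p = y_c + I_c/(y_c·A) = 2.644 + 0.0450714/(2.644 × 0.8694) = 2.644 + 0.0196074 = 2.66361 m along the plane.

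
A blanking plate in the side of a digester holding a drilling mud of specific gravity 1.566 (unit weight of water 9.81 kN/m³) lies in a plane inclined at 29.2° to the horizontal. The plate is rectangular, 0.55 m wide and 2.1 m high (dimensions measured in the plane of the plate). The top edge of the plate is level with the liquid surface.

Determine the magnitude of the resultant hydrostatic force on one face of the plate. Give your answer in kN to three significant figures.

γ = 1.566 × 9.81 = 15.36246 kN/m³.
Let θ = 29.2° be the plate's angle to the horizontal; measure y along the incline from where the plane meets the free surface. Vertical depth h = y·sinθ with sinθ = 0.487860.
The centroid lies 2.1/2 = 1.05 m below the top edge, so y_c = 1.05 m and h_c = 1.05 × 0.487860 = 0.512253 m.
A = 0.55 × 2.1 = 1.155 m².
Resultant F = γ·h_c·A = 15.36246 × 0.512253 × 1.155 = 9.08923 kN.

F ≈ 9.09 kN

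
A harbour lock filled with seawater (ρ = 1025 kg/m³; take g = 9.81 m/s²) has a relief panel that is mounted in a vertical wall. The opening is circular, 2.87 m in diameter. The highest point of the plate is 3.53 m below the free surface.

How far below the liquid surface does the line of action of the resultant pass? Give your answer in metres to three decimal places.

h_p = 5.069 m

γ = ρg = 1025 × 9.81 / 1000 = 10.05525 kN/m³.
The centroid is at the centre, 1.435 m below the top of the plate, so the centroid depth is h_c = 3.53 + 1.435 = 4.965 m.
A = π(1.435)² = 6.46925 m².
Resultant F = γ·h_c·A = 10.05525 × 4.965 × 6.46925 = 322.973 kN.
I_c = πr⁴/4 = π × 1.435⁴/4 = 3.33041 m⁴.
Centre of pressure: y_p = y_c + I_c/(y_c·A) = 4.965 + 3.33041/(4.965 × 6.46925) = 4.965 + 0.103687 = 5.06869 m along the plane.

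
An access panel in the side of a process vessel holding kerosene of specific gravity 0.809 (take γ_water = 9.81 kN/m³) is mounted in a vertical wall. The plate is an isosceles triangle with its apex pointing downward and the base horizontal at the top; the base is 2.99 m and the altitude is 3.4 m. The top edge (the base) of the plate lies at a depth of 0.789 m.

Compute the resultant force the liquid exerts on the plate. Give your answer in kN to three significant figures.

F ≈ 77.5 kN

γ = 0.809 × 9.81 = 7.93629 kN/m³.
With the apex down, the centroid sits h/3 = 3.4/3 = 1.13333 m below the base (the top edge), so the centroid depth is h_c = 0.789 + 1.13333 = 1.92233 m.
A = ½ × 2.99 × 3.4 = 5.083 m².
Resultant F = γ·h_c·A = 7.93629 × 1.92233 × 5.083 = 77.5471 kN.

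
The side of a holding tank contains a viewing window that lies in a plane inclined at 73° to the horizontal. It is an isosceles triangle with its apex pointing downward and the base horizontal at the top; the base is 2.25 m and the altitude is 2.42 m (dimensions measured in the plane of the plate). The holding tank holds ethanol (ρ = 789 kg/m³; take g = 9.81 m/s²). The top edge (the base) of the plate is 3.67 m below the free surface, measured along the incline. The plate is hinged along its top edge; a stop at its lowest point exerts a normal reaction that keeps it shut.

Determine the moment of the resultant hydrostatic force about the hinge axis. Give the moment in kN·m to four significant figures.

M ≈ 79.33 kN·m

γ = ρg = 789 × 9.81 / 1000 = 7.74009 kN/m³.
Let θ = 73° be the plate's angle to the horizontal; measure y along the incline from where the plane meets the free surface. Vertical depth h = y·sinθ with sinθ = 0.956305.
With the apex down, the centroid sits h/3 = 2.42/3 = 0.806667 m below the base (the top edge), so y_c = 3.67 + 0.806667 = 4.47667 m and h_c = 4.47667 × 0.956305 = 4.28106 m.
A = ½ × 2.25 × 2.42 = 2.7225 m².
Resultant F = γ·h_c·A = 7.74009 × 4.28106 × 2.7225 = 90.2122 kN.
I_c = b·h³/36 = 2.25 × 2.42³/36 = 0.88578 m⁴.
Centre of pressure: y_p = y_c + I_c/(y_c·A) = 4.47667 + 0.88578/(4.47667 × 2.7225) = 4.47667 + 0.072678 = 4.54935 m along the plane.
The resultant acts 0.806667 + 0.072678 = 0.879345 m (along the plate) below the hinge at the top edge, so the moment about the hinge is M = F × 0.879345 = 90.2122 × 0.879345 = 79.3276 kN·m.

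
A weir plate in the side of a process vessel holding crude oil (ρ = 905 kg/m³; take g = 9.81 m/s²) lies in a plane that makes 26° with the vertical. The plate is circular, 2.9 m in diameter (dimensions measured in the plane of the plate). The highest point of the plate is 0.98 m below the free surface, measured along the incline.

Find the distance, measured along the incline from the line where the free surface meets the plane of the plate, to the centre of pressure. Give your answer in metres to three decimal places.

y_p = 2.646 m

γ = ρg = 905 × 9.81 / 1000 = 8.87805 kN/m³.
The plate makes 26° with the vertical, i.e. θ = 90° − 26° = 64° to the horizontal. Measuring y along the incline from the free-surface line, vertical depth h = y·sinθ with sinθ = 0.898794.
The centroid is at the centre, 1.45 m below the top of the plate, so y_c = 0.98 + 1.45 = 2.43 m and h_c = 2.43 × 0.898794 = 2.18407 m.
A = π(1.45)² = 6.6052 m².
Resultant F = γ·h_c·A = 8.87805 × 2.18407 × 6.6052 = 128.077 kN.
I_c = πr⁴/4 = π × 1.45⁴/4 = 3.47186 m⁴.
Centre of pressure: y_p = y_c + I_c/(y_c·A) = 2.43 + 3.47186/(2.43 × 6.6052) = 2.43 + 0.216307 = 2.64631 m along the plane.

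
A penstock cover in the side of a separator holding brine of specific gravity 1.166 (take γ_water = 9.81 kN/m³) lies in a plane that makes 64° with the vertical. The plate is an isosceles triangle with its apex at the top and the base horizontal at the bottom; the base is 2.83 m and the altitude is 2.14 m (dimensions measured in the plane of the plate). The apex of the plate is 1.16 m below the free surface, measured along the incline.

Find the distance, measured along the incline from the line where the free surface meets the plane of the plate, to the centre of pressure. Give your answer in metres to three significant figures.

y_p = 2.69 m

γ = 1.166 × 9.81 = 11.43846 kN/m³.
The plate makes 64° with the vertical, i.e. θ = 90° − 64° = 26° to the horizontal. Measuring y along the incline from the free-surface line, vertical depth h = y·sinθ with sinθ = 0.438371.
With the apex up, the centroid sits 2h/3 = 2 × 2.14/3 = 1.42667 m below the apex, so y_c = 1.16 + 1.42667 = 2.58667 m and h_c = 2.58667 × 0.438371 = 1.13392 m.
A = ½ × 2.83 × 2.14 = 3.0281 m².
Resultant F = γ·h_c·A = 11.43846 × 1.13392 × 3.0281 = 39.2754 kN.
I_c = b·h³/36 = 2.83 × 2.14³/36 = 0.770416 m⁴.
Centre of pressure: y_p = y_c + I_c/(y_c·A) = 2.58667 + 0.770416/(2.58667 × 3.0281) = 2.58667 + 0.098359 = 2.68503 m along the plane.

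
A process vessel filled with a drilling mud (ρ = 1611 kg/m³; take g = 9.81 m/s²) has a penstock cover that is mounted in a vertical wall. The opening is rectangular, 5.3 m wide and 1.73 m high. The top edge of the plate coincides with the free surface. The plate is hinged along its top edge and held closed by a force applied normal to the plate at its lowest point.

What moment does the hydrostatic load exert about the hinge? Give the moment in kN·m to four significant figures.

M ≈ 144.6 kN·m

γ = ρg = 1611 × 9.81 / 1000 = 15.80391 kN/m³.
The centroid lies 1.73/2 = 0.865 m below the top edge, so the centroid depth is h_c = 0.865 m.
A = 5.3 × 1.73 = 9.169 m².
Resultant F = γ·h_c·A = 15.80391 × 0.865 × 9.169 = 125.344 kN.
I_c = b·h³/12 = 5.3 × 1.73³/12 = 2.28683 m⁴.
Centre of pressure: y_p = y_c + I_c/(y_c·A) = 0.865 + 2.28683/(0.865 × 9.169) = 0.865 + 0.288334 = 1.15333 m along the plane.
The resultant acts 0.865 + 0.288334 = 1.15333 m (along the plate) below the hinge at the top edge, so the moment about the hinge is M = F × 1.15333 = 125.344 × 1.15333 = 144.563 kN·m.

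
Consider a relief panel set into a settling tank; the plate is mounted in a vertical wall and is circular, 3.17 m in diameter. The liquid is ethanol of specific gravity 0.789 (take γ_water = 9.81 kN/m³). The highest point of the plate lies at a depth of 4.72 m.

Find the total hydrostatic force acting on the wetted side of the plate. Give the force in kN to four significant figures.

F ≈ 385.2 kN

γ = 0.789 × 9.81 = 7.74009 kN/m³.
The centroid is at the centre, 1.585 m below the top of the plate, so the centroid depth is h_c = 4.72 + 1.585 = 6.305 m.
A = π(1.585)² = 7.89239 m².
Resultant F = γ·h_c·A = 7.74009 × 6.305 × 7.89239 = 385.159 kN.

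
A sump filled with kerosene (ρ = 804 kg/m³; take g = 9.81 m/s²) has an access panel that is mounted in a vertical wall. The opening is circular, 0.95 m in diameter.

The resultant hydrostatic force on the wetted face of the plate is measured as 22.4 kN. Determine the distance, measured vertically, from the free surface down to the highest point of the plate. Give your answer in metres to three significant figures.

d_top ≈ 3.53 m

γ = ρg = 804 × 9.81 / 1000 = 7.88724 kN/m³.
A = π(0.475)² = 0.708822 m².
From F = γ·h_c·A, the centroid depth is h_c = 22.4/(7.88724 × 0.708822) = 4.00669 m.
The centroid is at the centre, 0.475 m below the top of the plate, so the highest point sits at h_top = 4.00669 − 0.475 = 3.53169 m below the surface.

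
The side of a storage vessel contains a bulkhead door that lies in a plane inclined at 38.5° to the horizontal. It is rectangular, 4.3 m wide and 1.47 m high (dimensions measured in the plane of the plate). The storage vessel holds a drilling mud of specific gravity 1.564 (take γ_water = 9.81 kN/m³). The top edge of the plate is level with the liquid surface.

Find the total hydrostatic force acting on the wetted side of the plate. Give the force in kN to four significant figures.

γ = 1.564 × 9.81 = 15.34284 kN/m³.
Let θ = 38.5° be the plate's angle to the horizontal; measure y along the incline from where the plane meets the free surface. Vertical depth h = y·sinθ with sinθ = 0.622515.
The centroid lies 1.47/2 = 0.735 m below the top edge, so y_c = 0.735 m and h_c = 0.735 × 0.622515 = 0.457549 m.
A = 4.3 × 1.47 = 6.321 m².
Resultant F = γ·h_c·A = 15.34284 × 0.457549 × 6.321 = 44.3741 kN.

F ≈ 44.37 kN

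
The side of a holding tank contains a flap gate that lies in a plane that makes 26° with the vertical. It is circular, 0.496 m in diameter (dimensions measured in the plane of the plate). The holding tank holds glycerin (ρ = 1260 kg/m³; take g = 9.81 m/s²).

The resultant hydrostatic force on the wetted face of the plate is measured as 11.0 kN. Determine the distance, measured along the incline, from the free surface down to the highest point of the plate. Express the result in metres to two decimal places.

γ = ρg = 1260 × 9.81 / 1000 = 12.3606 kN/m³.
A = π(0.248)² = 0.193221 m².
From F = γ·h_c·A, the centroid depth is h_c = 11.0/(12.3606 × 0.193221) = 4.60573 m.
The plate makes 26° with the vertical, i.e. θ = 90° − 26° = 64° to the horizontal. Measuring y along the incline from the free-surface line, vertical depth h = y·sinθ with sinθ = 0.898794.
Along the incline, y_c = h_c/sinθ = 4.60573/0.898794 = 5.12434 m.
The centroid is at the centre, 0.248 m below the top of the plate, so the highest point sits at y_top = 5.12434 − 0.248 = 4.87634 m along the incline.

y_top ≈ 4.88 m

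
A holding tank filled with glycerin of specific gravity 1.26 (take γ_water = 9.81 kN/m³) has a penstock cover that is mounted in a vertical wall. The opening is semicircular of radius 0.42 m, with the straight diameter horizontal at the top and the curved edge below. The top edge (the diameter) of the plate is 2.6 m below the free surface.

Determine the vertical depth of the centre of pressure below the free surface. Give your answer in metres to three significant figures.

h_p = 2.78 m

γ = 1.26 × 9.81 = 12.3606 kN/m³.
The centroid of a semicircle lies 4r/(3π) = 0.178254 m from the diameter, here below the top edge, so the centroid depth is h_c = 2.6 + 0.178254 = 2.77825 m.
A = πr²/2 = π × 0.42²/2 = 0.277088 m².
Resultant F = γ·h_c·A = 12.3606 × 2.77825 × 0.277088 = 9.51543 kN.
I_c = (π/8 − 8/(9π))·r⁴ = 0.109757 × 0.42⁴ = 0.0034153 m⁴.
Centre of pressure: y_p = y_c + I_c/(y_c·A) = 2.77825 + 0.0034153/(2.77825 × 0.277088) = 2.77825 + 0.00443649 = 2.78269 m along the plane.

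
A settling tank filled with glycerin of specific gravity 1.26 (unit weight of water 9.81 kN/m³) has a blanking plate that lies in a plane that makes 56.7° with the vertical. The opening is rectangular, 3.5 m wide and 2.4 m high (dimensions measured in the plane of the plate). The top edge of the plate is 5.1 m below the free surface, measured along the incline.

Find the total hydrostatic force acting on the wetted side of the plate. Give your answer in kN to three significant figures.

F ≈ 359 kN

γ = 1.26 × 9.81 = 12.3606 kN/m³.
The plate makes 56.7° with the vertical, i.e. θ = 90° − 56.7° = 33.3° to the horizontal. Measuring y along the incline from the free-surface line, vertical depth h = y·sinθ with sinθ = 0.549023.
The centroid lies 2.4/2 = 1.2 m below the top edge, so y_c = 5.1 + 1.2 = 6.3 m and h_c = 6.3 × 0.549023 = 3.45884 m.
A = 3.5 × 2.4 = 8.4 m².
Resultant F = γ·h_c·A = 12.3606 × 3.45884 × 8.4 = 359.128 kN.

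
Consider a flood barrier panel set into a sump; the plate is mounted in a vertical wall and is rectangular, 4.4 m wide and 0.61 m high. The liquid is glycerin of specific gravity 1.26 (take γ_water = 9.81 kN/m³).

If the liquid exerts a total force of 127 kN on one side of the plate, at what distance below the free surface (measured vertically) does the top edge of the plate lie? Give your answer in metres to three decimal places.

d_top ≈ 3.523 m

γ = 1.26 × 9.81 = 12.3606 kN/m³.
A = 4.4 × 0.61 = 2.684 m².
From F = γ·h_c·A, the centroid depth is h_c = 127/(12.3606 × 2.684) = 3.82809 m.
The centroid lies 0.61/2 = 0.305 m below the top edge, so the top edge sits at h_top = 3.82809 − 0.305 = 3.52309 m below the surface.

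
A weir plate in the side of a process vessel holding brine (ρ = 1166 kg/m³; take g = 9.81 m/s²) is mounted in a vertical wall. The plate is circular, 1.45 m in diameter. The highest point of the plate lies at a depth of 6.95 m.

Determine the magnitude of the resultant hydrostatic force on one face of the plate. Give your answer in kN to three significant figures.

F ≈ 145 kN

γ = ρg = 1166 × 9.81 / 1000 = 11.43846 kN/m³.
The centroid is at the centre, 0.725 m below the top of the plate, so the centroid depth is h_c = 6.95 + 0.725 = 7.675 m.
A = π(0.725)² = 1.6513 m².
Resultant F = γ·h_c·A = 11.43846 × 7.675 × 1.6513 = 144.968 kN.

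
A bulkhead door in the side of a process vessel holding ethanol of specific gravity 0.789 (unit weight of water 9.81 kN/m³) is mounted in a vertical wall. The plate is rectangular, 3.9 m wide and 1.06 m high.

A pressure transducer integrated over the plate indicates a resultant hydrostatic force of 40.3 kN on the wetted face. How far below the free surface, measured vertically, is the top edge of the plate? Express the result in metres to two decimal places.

d_top ≈ 0.73 m

γ = 0.789 × 9.81 = 7.74009 kN/m³.
A = 3.9 × 1.06 = 4.134 m².
From F = γ·h_c·A, the centroid depth is h_c = 40.3/(7.74009 × 4.134) = 1.25947 m.
The centroid lies 1.06/2 = 0.53 m below the top edge, so the top edge sits at h_top = 1.25947 − 0.53 = 0.72947 m below the surface.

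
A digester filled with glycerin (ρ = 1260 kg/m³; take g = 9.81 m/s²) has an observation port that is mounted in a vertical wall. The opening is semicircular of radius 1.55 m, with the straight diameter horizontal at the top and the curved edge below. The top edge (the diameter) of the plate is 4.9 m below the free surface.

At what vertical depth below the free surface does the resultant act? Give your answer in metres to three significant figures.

h_p = 5.59 m

γ = ρg = 1260 × 9.81 / 1000 = 12.3606 kN/m³.
The centroid of a semicircle lies 4r/(3π) = 0.65784 m from the diameter, here below the top edge, so the centroid depth is h_c = 4.9 + 0.65784 = 5.55784 m.
A = πr²/2 = π × 1.55²/2 = 3.77384 m².
Resultant F = γ·h_c·A = 12.3606 × 5.55784 × 3.77384 = 259.256 kN.
I_c = (π/8 − 8/(9π))·r⁴ = 0.109757 × 1.55⁴ = 0.633518 m⁴.
Centre of pressure: y_p = y_c + I_c/(y_c·A) = 5.55784 + 0.633518/(5.55784 × 3.77384) = 5.55784 + 0.0302043 = 5.58804 m along the plane.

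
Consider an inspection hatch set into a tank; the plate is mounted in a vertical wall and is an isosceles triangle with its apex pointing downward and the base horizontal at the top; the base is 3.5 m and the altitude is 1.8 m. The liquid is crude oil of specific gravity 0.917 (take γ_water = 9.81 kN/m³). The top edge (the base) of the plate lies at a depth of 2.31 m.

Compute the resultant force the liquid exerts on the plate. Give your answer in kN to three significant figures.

γ = 0.917 × 9.81 = 8.99577 kN/m³.
With the apex down, the centroid sits h/3 = 1.8/3 = 0.6 m below the base (the top edge), so the centroid depth is h_c = 2.31 + 0.6 = 2.91 m.
A = ½ × 3.5 × 1.8 = 3.15 m².
Resultant F = γ·h_c·A = 8.99577 × 2.91 × 3.15 = 82.4597 kN.

F ≈ 82.5 kN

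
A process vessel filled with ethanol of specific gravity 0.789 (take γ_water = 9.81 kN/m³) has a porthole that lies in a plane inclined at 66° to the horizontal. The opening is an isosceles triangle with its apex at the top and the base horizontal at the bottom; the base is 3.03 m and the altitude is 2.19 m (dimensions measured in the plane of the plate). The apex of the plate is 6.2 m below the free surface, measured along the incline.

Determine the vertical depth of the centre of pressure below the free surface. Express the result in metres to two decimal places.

γ = 0.789 × 9.81 = 7.74009 kN/m³.
Let θ = 66° be the plate's angle to the horizontal; measure y along the incline from where the plane meets the free surface. Vertical depth h = y·sinθ with sinθ = 0.913545.
With the apex up, the centroid sits 2h/3 = 2 × 2.19/3 = 1.46 m below the apex, so y_c = 6.2 + 1.46 = 7.66 m and h_c = 7.66 × 0.913545 = 6.99775 m.
A = ½ × 3.03 × 2.19 = 3.31785 m².
Resultant F = γ·h_c·A = 7.74009 × 6.99775 × 3.31785 = 179.705 kN.
I_c = b·h³/36 = 3.03 × 2.19³/36 = 0.884041 m⁴.
Centre of pressure: y_p = y_c + I_c/(y_c·A) = 7.66 + 0.884041/(7.66 × 3.31785) = 7.66 + 0.0347846 = 7.69478 m along the plane.
Vertically, h_p = y_p·sinθ = 7.69478 × 0.913545 = 7.02953 m.

h_p = 7.03 m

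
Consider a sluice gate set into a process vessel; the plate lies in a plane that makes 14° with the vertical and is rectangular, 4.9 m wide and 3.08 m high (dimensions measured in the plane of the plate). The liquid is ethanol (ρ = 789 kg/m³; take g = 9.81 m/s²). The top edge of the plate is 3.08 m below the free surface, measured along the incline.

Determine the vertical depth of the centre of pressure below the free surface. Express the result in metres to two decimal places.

h_p = 4.65 m

γ = ρg = 789 × 9.81 / 1000 = 7.74009 kN/m³.
The plate makes 14° with the vertical, i.e. θ = 90° − 14° = 76° to the horizontal. Measuring y along the incline from the free-surface line, vertical depth h = y·sinθ with sinθ = 0.970296.
The centroid lies 3.08/2 = 1.54 m below the top edge, so y_c = 3.08 + 1.54 = 4.62 m and h_c = 4.62 × 0.970296 = 4.48277 m.
A = 4.9 × 3.08 = 15.092 m².
Resultant F = γ·h_c·A = 7.74009 × 4.48277 × 15.092 = 523.648 kN.
I_c = b·h³/12 = 4.9 × 3.08³/12 = 11.9307 m⁴.
Centre of pressure: y_p = y_c + I_c/(y_c·A) = 4.62 + 11.9307/(4.62 × 15.092) = 4.62 + 0.171111 = 4.79111 m along the plane.
Vertically, h_p = y_p·sinθ = 4.79111 × 0.970296 = 4.64879 m.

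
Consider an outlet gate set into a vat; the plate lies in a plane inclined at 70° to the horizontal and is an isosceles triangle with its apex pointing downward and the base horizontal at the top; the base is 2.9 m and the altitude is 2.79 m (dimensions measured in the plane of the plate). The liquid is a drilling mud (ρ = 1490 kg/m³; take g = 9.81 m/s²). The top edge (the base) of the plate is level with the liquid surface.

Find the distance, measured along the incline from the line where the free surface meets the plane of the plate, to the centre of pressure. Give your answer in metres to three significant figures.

γ = ρg = 1490 × 9.81 / 1000 = 14.6169 kN/m³.
Let θ = 70° be the plate's angle to the horizontal; measure y along the incline from where the plane meets the free surface. Vertical depth h = y·sinθ with sinθ = 0.939693.
With the apex down, the centroid sits h/3 = 2.79/3 = 0.93 m below the base (the top edge), so y_c = 0.93 m and h_c = 0.93 × 0.939693 = 0.873914 m.
A = ½ × 2.9 × 2.79 = 4.0455 m².
Resultant F = γ·h_c·A = 14.6169 × 0.873914 × 4.0455 = 51.6769 kN.
I_c = b·h³/36 = 2.9 × 2.79³/36 = 1.74948 m⁴.
Centre of pressure: y_p = y_c + I_c/(y_c·A) = 0.93 + 1.74948/(0.93 × 4.0455) = 0.93 + 0.465001 = 1.395 m along the plane.

y_p = 1.40 m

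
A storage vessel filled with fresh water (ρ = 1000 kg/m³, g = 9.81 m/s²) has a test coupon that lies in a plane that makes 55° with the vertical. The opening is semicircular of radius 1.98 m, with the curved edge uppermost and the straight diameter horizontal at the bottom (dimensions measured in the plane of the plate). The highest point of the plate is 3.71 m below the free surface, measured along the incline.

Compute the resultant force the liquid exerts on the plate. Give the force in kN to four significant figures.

F ≈ 168.0 kN

γ = ρg = 1000 × 9.81 = 9810 N/m³ = 9.81 kN/m³.
The plate makes 55° with the vertical, i.e. θ = 90° − 55° = 35° to the horizontal. Measuring y along the incline from the free-surface line, vertical depth h = y·sinθ with sinθ = 0.573576.
The centroid lies 4r/(3π) = 0.840338 m above the diameter, so r − 4r/(3π) = 1.98 − 0.840338 = 1.13966 m below the topmost point, so y_c = 3.71 + 1.13966 = 4.84966 m and h_c = 4.84966 × 0.573576 = 2.78165 m.
A = πr²/2 = π × 1.98²/2 = 6.15815 m².
Resultant F = γ·h_c·A = 9.81 × 2.78165 × 6.15815 = 168.044 kN.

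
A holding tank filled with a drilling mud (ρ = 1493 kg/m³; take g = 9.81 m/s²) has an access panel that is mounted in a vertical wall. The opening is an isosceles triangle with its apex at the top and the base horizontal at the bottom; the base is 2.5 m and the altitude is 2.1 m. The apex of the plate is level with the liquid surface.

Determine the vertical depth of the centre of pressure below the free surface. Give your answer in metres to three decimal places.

γ = ρg = 1493 × 9.81 / 1000 = 14.64633 kN/m³.
With the apex up, the centroid sits 2h/3 = 2 × 2.1/3 = 1.4 m below the apex, so the centroid depth is h_c = 1.4 m.
A = ½ × 2.5 × 2.1 = 2.625 m².
Resultant F = γ·h_c·A = 14.64633 × 1.4 × 2.625 = 53.8253 kN.
I_c = b·h³/36 = 2.5 × 2.1³/36 = 0.643125 m⁴.
Centre of pressure: y_p = y_c + I_c/(y_c·A) = 1.4 + 0.643125/(1.4 × 2.625) = 1.4 + 0.175 = 1.575 m along the plane.

h_p = 1.575 m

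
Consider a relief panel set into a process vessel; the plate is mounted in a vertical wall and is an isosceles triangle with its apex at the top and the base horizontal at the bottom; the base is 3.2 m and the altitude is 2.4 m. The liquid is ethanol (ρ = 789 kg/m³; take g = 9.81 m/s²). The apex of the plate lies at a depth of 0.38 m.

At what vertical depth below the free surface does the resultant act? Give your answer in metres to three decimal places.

h_p = 2.142 m

γ = ρg = 789 × 9.81 / 1000 = 7.74009 kN/m³.
With the apex up, the centroid sits 2h/3 = 2 × 2.4/3 = 1.6 m below the apex, so the centroid depth is h_c = 0.38 + 1.6 = 1.98 m.
A = ½ × 3.2 × 2.4 = 3.84 m².
Resultant F = γ·h_c·A = 7.74009 × 1.98 × 3.84 = 58.8495 kN.
I_c = b·h³/36 = 3.2 × 2.4³/36 = 1.2288 m⁴.
Centre of pressure: y_p = y_c + I_c/(y_c·A) = 1.98 + 1.2288/(1.98 × 3.84) = 1.98 + 0.161616 = 2.14162 m along the plane.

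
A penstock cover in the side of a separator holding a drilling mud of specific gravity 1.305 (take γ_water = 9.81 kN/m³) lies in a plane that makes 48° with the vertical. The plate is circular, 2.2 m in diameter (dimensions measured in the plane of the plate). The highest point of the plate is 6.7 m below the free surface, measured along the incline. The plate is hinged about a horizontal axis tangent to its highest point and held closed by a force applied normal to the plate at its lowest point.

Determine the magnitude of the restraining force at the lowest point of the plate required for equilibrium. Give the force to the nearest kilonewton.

γ = 1.305 × 9.81 = 12.80205 kN/m³.
The plate makes 48° with the vertical, i.e. θ = 90° − 48° = 42° to the horizontal. Measuring y along the incline from the free-surface line, vertical depth h = y·sinθ with sinθ = 0.669131.
The centroid is at the centre, 1.1 m below the top of the plate, so y_c = 6.7 + 1.1 = 7.8 m and h_c = 7.8 × 0.669131 = 5.21922 m.
A = π(1.1)² = 3.80133 m².
Resultant F = γ·h_c·A = 12.80205 × 5.21922 × 3.80133 = 253.992 kN.
I_c = πr⁴/4 = π × 1.1⁴/4 = 1.1499 m⁴.
Centre of pressure: y_p = y_c + I_c/(y_c·A) = 7.8 + 1.1499/(7.8 × 3.80133) = 7.8 + 0.038782 = 7.83878 m along the plane.
The resultant acts 1.1 + 0.038782 = 1.13878 m (along the plate) below the hinge at the top edge, so the moment about the hinge is M = F × 1.13878 = 253.992 × 1.13878 = 289.241 kN·m.
A normal force at the bottom, 2.2 m from the hinge, must supply this moment: P = 289.241/2.2 = 131.473 kN.

P ≈ 131 kN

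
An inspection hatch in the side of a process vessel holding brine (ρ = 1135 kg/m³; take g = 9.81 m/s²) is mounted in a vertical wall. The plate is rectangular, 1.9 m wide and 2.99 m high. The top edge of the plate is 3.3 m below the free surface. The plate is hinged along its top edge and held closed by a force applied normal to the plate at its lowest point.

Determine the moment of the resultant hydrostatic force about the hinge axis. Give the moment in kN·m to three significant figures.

M ≈ 501 kN·m

γ = ρg = 1135 × 9.81 / 1000 = 11.13435 kN/m³.
The centroid lies 2.99/2 = 1.495 m below the top edge, so the centroid depth is h_c = 3.3 + 1.495 = 4.795 m.
A = 1.9 × 2.99 = 5.681 m².
Resultant F = γ·h_c·A = 11.13435 × 4.795 × 5.681 = 303.304 kN.
I_c = b·h³/12 = 1.9 × 2.99³/12 = 4.23239 m⁴.
Centre of pressure: y_p = y_c + I_c/(y_c·A) = 4.795 + 4.23239/(4.795 × 5.681) = 4.795 + 0.155372 = 4.95037 m along the plane.
The resultant acts 1.495 + 0.155372 = 1.65037 m (along the plate) below the hinge at the top edge, so the moment about the hinge is M = F × 1.65037 = 303.304 × 1.65037 = 500.564 kN·m.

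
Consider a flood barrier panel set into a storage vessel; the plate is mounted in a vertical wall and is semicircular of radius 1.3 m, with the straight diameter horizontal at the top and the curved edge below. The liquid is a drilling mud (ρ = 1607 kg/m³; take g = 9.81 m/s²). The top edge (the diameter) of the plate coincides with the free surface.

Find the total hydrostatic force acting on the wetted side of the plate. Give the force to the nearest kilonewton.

γ = ρg = 1607 × 9.81 / 1000 = 15.76467 kN/m³.
The centroid of a semicircle lies 4r/(3π) = 0.551737 m from the diameter, here below the top edge, so the centroid depth is h_c = 0.551737 m.
A = πr²/2 = π × 1.3²/2 = 2.65465 m².
Resultant F = γ·h_c·A = 15.76467 × 0.551737 × 2.65465 = 23.09 kN.

F ≈ 23 kN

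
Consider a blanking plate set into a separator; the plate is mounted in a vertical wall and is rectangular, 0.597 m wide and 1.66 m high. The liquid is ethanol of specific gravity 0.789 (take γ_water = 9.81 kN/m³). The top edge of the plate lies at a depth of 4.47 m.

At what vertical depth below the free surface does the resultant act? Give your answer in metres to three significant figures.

γ = 0.789 × 9.81 = 7.74009 kN/m³.
The centroid lies 1.66/2 = 0.83 m below the top edge, so the centroid depth is h_c = 4.47 + 0.83 = 5.3 m.
A = 0.597 × 1.66 = 0.99102 m².
Resultant F = γ·h_c·A = 7.74009 × 5.3 × 0.99102 = 40.6541 kN.
I_c = b·h³/12 = 0.597 × 1.66³/12 = 0.227571 m⁴.
Centre of pressure: y_p = y_c + I_c/(y_c·A) = 5.3 + 0.227571/(5.3 × 0.99102) = 5.3 + 0.043327 = 5.34333 m along the plane.

h_p = 5.34 m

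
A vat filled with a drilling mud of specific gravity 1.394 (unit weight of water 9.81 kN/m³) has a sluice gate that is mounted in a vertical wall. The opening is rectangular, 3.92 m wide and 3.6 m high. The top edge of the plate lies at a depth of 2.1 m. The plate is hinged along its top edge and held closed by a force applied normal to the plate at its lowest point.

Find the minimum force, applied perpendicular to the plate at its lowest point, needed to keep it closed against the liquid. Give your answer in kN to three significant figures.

γ = 1.394 × 9.81 = 13.67514 kN/m³.
The centroid lies 3.6/2 = 1.8 m below the top edge, so the centroid depth is h_c = 2.1 + 1.8 = 3.9 m.
A = 3.92 × 3.6 = 14.112 m².
Resultant F = γ·h_c·A = 13.67514 × 3.9 × 14.112 = 752.636 kN.
I_c = b·h³/12 = 3.92 × 3.6³/12 = 15.241 m⁴.
Centre of pressure: y_p = y_c + I_c/(y_c·A) = 3.9 + 15.241/(3.9 × 14.112) = 3.9 + 0.276924 = 4.17692 m along the plane.
The resultant acts 1.8 + 0.276924 = 2.07692 m (along the plate) below the hinge at the top edge, so the moment about the hinge is M = F × 2.07692 = 752.636 × 2.07692 = 1563.16 kN·m.
A normal force at the bottom, 3.6 m from the hinge, must supply this moment: P = 1563.16/3.6 = 434.211 kN.

P ≈ 434 kN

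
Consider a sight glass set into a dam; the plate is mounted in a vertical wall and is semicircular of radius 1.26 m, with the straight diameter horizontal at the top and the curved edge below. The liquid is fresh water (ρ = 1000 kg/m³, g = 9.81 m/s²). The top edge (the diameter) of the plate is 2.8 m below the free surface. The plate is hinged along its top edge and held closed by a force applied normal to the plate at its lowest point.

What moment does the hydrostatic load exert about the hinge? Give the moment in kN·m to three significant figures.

γ = ρg = 1000 × 9.81 = 9810 N/m³ = 9.81 kN/m³.
The centroid of a semicircle lies 4r/(3π) = 0.534761 m from the diameter, here below the top edge, so the centroid depth is h_c = 2.8 + 0.534761 = 3.33476 m.
A = πr²/2 = π × 1.26²/2 = 2.4938 m².
Resultant F = γ·h_c·A = 9.81 × 3.33476 × 2.4938 = 81.5822 kN.
I_c = (π/8 − 8/(9π))·r⁴ = 0.109757 × 1.26⁴ = 0.27664 m⁴.
Centre of pressure: y_p = y_c + I_c/(y_c·A) = 3.33476 + 0.27664/(3.33476 × 2.4938) = 3.33476 + 0.0332651 = 3.36803 m along the plane.
The resultant acts 0.534761 + 0.0332651 = 0.568026 m (along the plate) below the hinge at the top edge, so the moment about the hinge is M = F × 0.568026 = 81.5822 × 0.568026 = 46.3408 kN·m.

M ≈ 46.3 kN·m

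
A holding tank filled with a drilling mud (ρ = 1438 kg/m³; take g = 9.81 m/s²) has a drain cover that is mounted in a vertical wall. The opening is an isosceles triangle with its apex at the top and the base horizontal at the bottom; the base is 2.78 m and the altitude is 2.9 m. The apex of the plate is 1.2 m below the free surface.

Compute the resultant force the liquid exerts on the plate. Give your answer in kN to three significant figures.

γ = ρg = 1438 × 9.81 / 1000 = 14.10678 kN/m³.
With the apex up, the centroid sits 2h/3 = 2 × 2.9/3 = 1.93333 m below the apex, so the centroid depth is h_c = 1.2 + 1.93333 = 3.13333 m.
A = ½ × 2.78 × 2.9 = 4.031 m².
Resultant F = γ·h_c·A = 14.10678 × 3.13333 × 4.031 = 178.175 kN.

F ≈ 178 kN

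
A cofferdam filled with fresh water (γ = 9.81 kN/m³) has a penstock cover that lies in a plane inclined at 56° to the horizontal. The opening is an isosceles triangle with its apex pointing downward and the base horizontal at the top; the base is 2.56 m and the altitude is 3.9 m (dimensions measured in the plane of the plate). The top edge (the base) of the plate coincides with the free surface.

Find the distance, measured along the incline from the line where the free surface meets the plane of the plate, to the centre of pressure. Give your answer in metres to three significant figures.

y_p = 1.95 m

γ = 9.81 kN/m³.
Let θ = 56° be the plate's angle to the horizontal; measure y along the incline from where the plane meets the free surface. Vertical depth h = y·sinθ with sinθ = 0.829038.
With the apex down, the centroid sits h/3 = 3.9/3 = 1.3 m below the base (the top edge), so y_c = 1.3 m and h_c = 1.3 × 0.829038 = 1.07775 m.
A = ½ × 2.56 × 3.9 = 4.992 m².
Resultant F = γ·h_c·A = 9.81 × 1.07775 × 4.992 = 52.7791 kN.
I_c = b·h³/36 = 2.56 × 3.9³/36 = 4.21824 m⁴.
Centre of pressure: y_p = y_c + I_c/(y_c·A) = 1.3 + 4.21824/(1.3 × 4.992) = 1.3 + 0.65 = 1.95 m along the plane.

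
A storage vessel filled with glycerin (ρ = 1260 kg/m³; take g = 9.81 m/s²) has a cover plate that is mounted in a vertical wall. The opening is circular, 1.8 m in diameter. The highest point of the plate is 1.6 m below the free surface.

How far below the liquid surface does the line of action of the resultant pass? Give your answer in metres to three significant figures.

γ = ρg = 1260 × 9.81 / 1000 = 12.3606 kN/m³.
The centroid is at the centre, 0.9 m below the top of the plate, so the centroid depth is h_c = 1.6 + 0.9 = 2.5 m.
A = π(0.9)² = 2.54469 m².
Resultant F = γ·h_c·A = 12.3606 × 2.5 × 2.54469 = 78.6347 kN.
I_c = πr⁴/4 = π × 0.9⁴/4 = 0.5153 m⁴.
Centre of pressure: y_p = y_c + I_c/(y_c·A) = 2.5 + 0.5153/(2.5 × 2.54469) = 2.5 + 0.081 = 2.581 m along the plane.

h_p = 2.58 m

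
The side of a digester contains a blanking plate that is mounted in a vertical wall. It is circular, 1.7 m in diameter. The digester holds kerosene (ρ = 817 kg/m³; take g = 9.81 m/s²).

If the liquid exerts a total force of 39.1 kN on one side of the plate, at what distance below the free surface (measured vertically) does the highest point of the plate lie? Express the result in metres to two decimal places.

γ = ρg = 817 × 9.81 / 1000 = 8.01477 kN/m³.
A = π(0.85)² = 2.2698 m².
From F = γ·h_c·A, the centroid depth is h_c = 39.1/(8.01477 × 2.2698) = 2.14931 m.
The centroid is at the centre, 0.85 m below the top of the plate, so the highest point sits at h_top = 2.14931 − 0.85 = 1.29931 m below the surface.

d_top ≈ 1.30 m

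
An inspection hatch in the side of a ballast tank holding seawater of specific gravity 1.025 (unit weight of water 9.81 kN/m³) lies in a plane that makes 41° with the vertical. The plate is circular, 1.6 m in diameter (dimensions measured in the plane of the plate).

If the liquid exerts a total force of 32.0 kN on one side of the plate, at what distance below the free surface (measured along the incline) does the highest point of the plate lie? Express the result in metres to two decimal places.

γ = 1.025 × 9.81 = 10.05525 kN/m³.
A = π(0.8)² = 2.01062 m².
From F = γ·h_c·A, the centroid depth is h_c = 32.0/(10.05525 × 2.01062) = 1.5828 m.
The plate makes 41° with the vertical, i.e. θ = 90° − 41° = 49° to the horizontal. Measuring y along the incline from the free-surface line, vertical depth h = y·sinθ with sinθ = 0.754710.
Along the incline, y_c = h_c/sinθ = 1.5828/0.754710 = 2.09723 m.
The centroid is at the centre, 0.8 m below the top of the plate, so the highest point sits at y_top = 2.09723 − 0.8 = 1.29723 m along the incline.

y_top ≈ 1.30 m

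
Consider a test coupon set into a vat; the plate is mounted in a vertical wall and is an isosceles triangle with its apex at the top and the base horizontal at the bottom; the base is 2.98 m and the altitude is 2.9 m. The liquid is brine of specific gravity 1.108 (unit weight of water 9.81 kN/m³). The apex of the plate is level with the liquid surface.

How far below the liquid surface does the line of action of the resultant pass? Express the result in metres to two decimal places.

γ = 1.108 × 9.81 = 10.86948 kN/m³.
With the apex up, the centroid sits 2h/3 = 2 × 2.9/3 = 1.93333 m below the apex, so the centroid depth is h_c = 1.93333 m.
A = ½ × 2.98 × 2.9 = 4.321 m².
Resultant F = γ·h_c·A = 10.86948 × 1.93333 × 4.321 = 90.8028 kN.
I_c = b·h³/36 = 2.98 × 2.9³/36 = 2.01887 m⁴.
Centre of pressure: y_p = y_c + I_c/(y_c·A) = 1.93333 + 2.01887/(1.93333 × 4.321) = 1.93333 + 0.241667 = 2.175 m along the plane.

h_p = 2.18 m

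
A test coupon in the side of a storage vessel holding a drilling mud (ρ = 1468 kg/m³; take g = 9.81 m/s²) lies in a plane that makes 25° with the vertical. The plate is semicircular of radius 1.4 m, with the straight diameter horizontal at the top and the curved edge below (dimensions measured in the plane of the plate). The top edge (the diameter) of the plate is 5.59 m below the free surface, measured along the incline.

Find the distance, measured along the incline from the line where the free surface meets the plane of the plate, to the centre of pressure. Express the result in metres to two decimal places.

γ = ρg = 1468 × 9.81 / 1000 = 14.40108 kN/m³.
The plate makes 25° with the vertical, i.e. θ = 90° − 25° = 65° to the horizontal. Measuring y along the incline from the free-surface line, vertical depth h = y·sinθ with sinθ = 0.906308.
The centroid of a semicircle lies 4r/(3π) = 0.594178 m from the diameter, here below the top edge, so y_c = 5.59 + 0.594178 = 6.18418 m and h_c = 6.18418 × 0.906308 = 5.60477 m.
A = πr²/2 = π × 1.4²/2 = 3.07876 m².
Resultant F = γ·h_c·A = 14.40108 × 5.60477 × 3.07876 = 248.501 kN.
I_c = (π/8 − 8/(9π))·r⁴ = 0.109757 × 1.4⁴ = 0.421642 m⁴.
Centre of pressure: y_p = y_c + I_c/(y_c·A) = 6.18418 + 0.421642/(6.18418 × 3.07876) = 6.18418 + 0.0221455 = 6.20633 m along the plane.

y_p = 6.21 m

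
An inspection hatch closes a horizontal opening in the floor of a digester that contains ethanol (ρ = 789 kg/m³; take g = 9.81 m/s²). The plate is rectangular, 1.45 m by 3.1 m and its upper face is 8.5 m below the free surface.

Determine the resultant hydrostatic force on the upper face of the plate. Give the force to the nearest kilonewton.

γ = ρg = 789 × 9.81 / 1000 = 7.74009 kN/m³.
The plate is horizontal, so pressure is uniform at p = γ·h = 7.74009 × 8.5 = 65.7908 kN/m².
A = 1.45 × 3.1 = 4.495 m².
F = p·A = 65.7908 × 4.495 = 295.73 kN.

F ≈ 296 kN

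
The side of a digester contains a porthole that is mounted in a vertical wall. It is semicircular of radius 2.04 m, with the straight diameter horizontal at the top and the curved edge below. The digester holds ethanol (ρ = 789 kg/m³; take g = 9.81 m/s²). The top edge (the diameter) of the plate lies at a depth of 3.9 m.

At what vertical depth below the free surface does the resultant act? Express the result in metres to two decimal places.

γ = ρg = 789 × 9.81 / 1000 = 7.74009 kN/m³.
The centroid of a semicircle lies 4r/(3π) = 0.865803 m from the diameter, here below the top edge, so the centroid depth is h_c = 3.9 + 0.865803 = 4.7658 m.
A = πr²/2 = π × 2.04²/2 = 6.53703 m².
Resultant F = γ·h_c·A = 7.74009 × 4.7658 × 6.53703 = 241.136 kN.
I_c = (π/8 − 8/(9π))·r⁴ = 0.109757 × 2.04⁴ = 1.90087 m⁴.
Centre of pressure: y_p = y_c + I_c/(y_c·A) = 4.7658 + 1.90087/(4.7658 × 6.53703) = 4.7658 + 0.0610149 = 4.82681 m along the plane.

h_p = 4.83 m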